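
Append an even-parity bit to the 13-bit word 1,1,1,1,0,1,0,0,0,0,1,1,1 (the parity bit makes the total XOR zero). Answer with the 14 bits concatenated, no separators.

11110100001110

XOR of the 13 data bits: 1⊕1⊕1⊕1⊕0⊕1⊕0⊕0⊕0⊕0⊕1⊕1⊕1 = 0
Parity bit = 0 (so all 14 bits XOR to 0).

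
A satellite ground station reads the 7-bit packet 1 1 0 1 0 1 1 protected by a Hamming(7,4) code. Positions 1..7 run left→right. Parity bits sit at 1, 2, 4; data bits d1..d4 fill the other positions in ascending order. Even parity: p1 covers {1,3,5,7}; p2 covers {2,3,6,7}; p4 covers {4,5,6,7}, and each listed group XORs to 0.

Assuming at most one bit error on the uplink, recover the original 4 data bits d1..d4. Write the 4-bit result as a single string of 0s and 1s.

s1 (pos 1,3,5,7): 1⊕0⊕0⊕1 = 0
s2 (pos 2,3,6,7): 1⊕0⊕1⊕1 = 1
s4 (pos 4,5,6,7): 1⊕0⊕1⊕1 = 1
Syndrome s4…s1 = 110 → error at position 6.
Flip position 6: 1101011 → 1101001
Read data bits from positions 3,5,6,7: 0001

0001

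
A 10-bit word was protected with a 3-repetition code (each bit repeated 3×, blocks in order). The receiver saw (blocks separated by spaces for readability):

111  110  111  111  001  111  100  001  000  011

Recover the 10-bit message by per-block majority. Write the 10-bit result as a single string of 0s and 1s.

1111010001

Block 1 (111): 3 ones → 1
Block 2 (110): 2 ones → 1
Block 3 (111): 3 ones → 1
Block 4 (111): 3 ones → 1
Block 5 (001): 1 one → 0
Block 6 (111): 3 ones → 1
Block 7 (100): 1 one → 0
Block 8 (001): 1 one → 0
Block 9 (000): 0 ones → 0
Block 10 (011): 2 ones → 1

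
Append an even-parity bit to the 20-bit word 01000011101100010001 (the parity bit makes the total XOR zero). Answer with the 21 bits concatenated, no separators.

XOR of the 20 data bits: 0⊕1⊕0⊕0⊕0⊕0⊕1⊕1⊕1⊕0⊕1⊕1⊕0⊕0⊕0⊕1⊕0⊕0⊕0⊕1 = 0
Parity bit = 0 (so all 21 bits XOR to 0).

010000111011000100010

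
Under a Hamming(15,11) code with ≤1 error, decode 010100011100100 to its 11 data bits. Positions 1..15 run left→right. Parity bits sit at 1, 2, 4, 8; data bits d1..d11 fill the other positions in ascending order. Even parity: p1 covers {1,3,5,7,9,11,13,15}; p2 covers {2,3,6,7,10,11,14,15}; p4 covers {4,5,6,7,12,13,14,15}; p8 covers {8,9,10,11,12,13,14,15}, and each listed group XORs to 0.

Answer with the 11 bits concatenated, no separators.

00001100100

s1 (pos 1,3,5,7,9,11,13,15): 0⊕0⊕0⊕0⊕1⊕0⊕1⊕0 = 0
s2 (pos 2,3,6,7,10,11,14,15): 1⊕0⊕0⊕0⊕1⊕0⊕0⊕0 = 0
s4 (pos 4,5,6,7,12,13,14,15): 1⊕0⊕0⊕0⊕0⊕1⊕0⊕0 = 0
s8 (pos 8,9,10,11,12,13,14,15): 1⊕1⊕1⊕0⊕0⊕1⊕0⊕0 = 0
Syndrome s8…s1 = 0000 → no error.
Read data bits from positions 3,5,6,7,9,10,11,12,13,14,15: 00001100100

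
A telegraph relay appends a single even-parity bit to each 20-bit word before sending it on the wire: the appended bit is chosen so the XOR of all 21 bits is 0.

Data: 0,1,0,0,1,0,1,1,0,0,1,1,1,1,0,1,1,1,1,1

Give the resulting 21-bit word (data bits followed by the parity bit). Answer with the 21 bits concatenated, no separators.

010010110011110111111

XOR of the 20 data bits: 0⊕1⊕0⊕0⊕1⊕0⊕1⊕1⊕0⊕0⊕1⊕1⊕1⊕1⊕0⊕1⊕1⊕1⊕1⊕1 = 1
Parity bit = 1 (so all 21 bits XOR to 0).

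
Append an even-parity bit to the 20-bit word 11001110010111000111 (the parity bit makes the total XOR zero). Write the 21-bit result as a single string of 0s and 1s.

XOR of the 20 data bits: 1⊕1⊕0⊕0⊕1⊕1⊕1⊕0⊕0⊕1⊕0⊕1⊕1⊕1⊕0⊕0⊕0⊕1⊕1⊕1 = 0
Parity bit = 0 (so all 21 bits XOR to 0).

110011100101110001110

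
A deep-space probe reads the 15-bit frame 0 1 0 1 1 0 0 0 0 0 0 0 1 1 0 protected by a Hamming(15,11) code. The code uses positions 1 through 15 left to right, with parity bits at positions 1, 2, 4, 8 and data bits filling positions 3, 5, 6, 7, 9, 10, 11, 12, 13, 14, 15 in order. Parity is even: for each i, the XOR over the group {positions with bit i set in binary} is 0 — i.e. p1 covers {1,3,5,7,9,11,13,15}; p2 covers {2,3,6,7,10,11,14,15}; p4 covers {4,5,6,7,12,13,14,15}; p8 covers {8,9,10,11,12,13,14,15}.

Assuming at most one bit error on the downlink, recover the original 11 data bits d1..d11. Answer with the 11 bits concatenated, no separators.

01000000110

s1 (pos 1,3,5,7,9,11,13,15): 0⊕0⊕1⊕0⊕0⊕0⊕1⊕0 = 0
s2 (pos 2,3,6,7,10,11,14,15): 1⊕0⊕0⊕0⊕0⊕0⊕1⊕0 = 0
s4 (pos 4,5,6,7,12,13,14,15): 1⊕1⊕0⊕0⊕0⊕1⊕1⊕0 = 0
s8 (pos 8,9,10,11,12,13,14,15): 0⊕0⊕0⊕0⊕0⊕1⊕1⊕0 = 0
Syndrome s8…s1 = 0000 → no error.
Read data bits from positions 3,5,6,7,9,10,11,12,13,14,15: 01000000110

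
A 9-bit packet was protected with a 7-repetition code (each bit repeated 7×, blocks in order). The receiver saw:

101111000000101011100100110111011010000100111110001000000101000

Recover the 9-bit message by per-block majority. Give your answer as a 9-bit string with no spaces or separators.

101110100

Block 1 (1011110): 5 ones → 1
Block 2 (0000010): 1 one → 0
Block 3 (1011100): 4 ones → 1
Block 4 (1001101): 4 ones → 1
Block 5 (1101101): 5 ones → 1
Block 6 (0000100): 1 one → 0
Block 7 (1111100): 5 ones → 1
Block 8 (0100000): 1 one → 0
Block 9 (0101000): 2 ones → 0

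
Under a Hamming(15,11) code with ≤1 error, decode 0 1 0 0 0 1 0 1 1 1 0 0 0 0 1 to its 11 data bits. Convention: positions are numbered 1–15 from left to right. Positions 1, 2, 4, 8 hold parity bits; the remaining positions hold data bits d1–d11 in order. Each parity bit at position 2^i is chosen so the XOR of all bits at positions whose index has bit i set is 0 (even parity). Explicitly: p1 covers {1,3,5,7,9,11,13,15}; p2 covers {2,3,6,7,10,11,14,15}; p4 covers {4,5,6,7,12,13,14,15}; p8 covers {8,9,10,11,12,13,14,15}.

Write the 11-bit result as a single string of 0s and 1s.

s1 (pos 1,3,5,7,9,11,13,15): 0⊕0⊕0⊕0⊕1⊕0⊕0⊕1 = 0
s2 (pos 2,3,6,7,10,11,14,15): 1⊕0⊕1⊕0⊕1⊕0⊕0⊕1 = 0
s4 (pos 4,5,6,7,12,13,14,15): 0⊕0⊕1⊕0⊕0⊕0⊕0⊕1 = 0
s8 (pos 8,9,10,11,12,13,14,15): 1⊕1⊕1⊕0⊕0⊕0⊕0⊕1 = 0
Syndrome s8…s1 = 0000 → no error.
Read data bits from positions 3,5,6,7,9,10,11,12,13,14,15: 00101100001

00101100001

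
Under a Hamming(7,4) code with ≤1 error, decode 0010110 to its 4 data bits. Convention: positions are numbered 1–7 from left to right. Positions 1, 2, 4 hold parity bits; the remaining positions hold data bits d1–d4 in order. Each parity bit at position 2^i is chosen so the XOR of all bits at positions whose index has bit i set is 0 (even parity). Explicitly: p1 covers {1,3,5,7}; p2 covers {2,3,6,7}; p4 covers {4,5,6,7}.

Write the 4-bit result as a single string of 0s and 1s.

1110

s1 (pos 1,3,5,7): 0⊕1⊕1⊕0 = 0
s2 (pos 2,3,6,7): 0⊕1⊕1⊕0 = 0
s4 (pos 4,5,6,7): 0⊕1⊕1⊕0 = 0
Syndrome s4…s1 = 000 → no error.
Read data bits from positions 3,5,6,7: 1110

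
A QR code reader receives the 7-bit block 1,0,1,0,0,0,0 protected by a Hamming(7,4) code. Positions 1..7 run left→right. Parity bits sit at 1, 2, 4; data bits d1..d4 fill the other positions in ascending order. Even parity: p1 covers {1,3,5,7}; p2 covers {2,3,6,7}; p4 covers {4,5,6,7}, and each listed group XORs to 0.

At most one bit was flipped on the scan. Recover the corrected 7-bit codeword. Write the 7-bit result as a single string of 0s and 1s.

s1 (pos 1,3,5,7): 1⊕1⊕0⊕0 = 0
s2 (pos 2,3,6,7): 0⊕1⊕0⊕0 = 1
s4 (pos 4,5,6,7): 0⊕0⊕0⊕0 = 0
Syndrome s4…s1 = 010 → error at position 2.
Flip position 2: 1010000 → 1110000

1110000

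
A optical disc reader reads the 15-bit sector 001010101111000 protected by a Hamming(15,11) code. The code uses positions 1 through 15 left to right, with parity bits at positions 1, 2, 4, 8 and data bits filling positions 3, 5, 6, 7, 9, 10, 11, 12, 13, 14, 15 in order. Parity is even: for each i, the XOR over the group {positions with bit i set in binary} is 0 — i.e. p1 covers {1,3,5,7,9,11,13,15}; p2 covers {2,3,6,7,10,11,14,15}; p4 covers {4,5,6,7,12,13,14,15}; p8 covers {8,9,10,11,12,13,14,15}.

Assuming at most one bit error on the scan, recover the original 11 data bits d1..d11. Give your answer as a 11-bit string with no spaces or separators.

10011111000

s1 (pos 1,3,5,7,9,11,13,15): 0⊕1⊕1⊕1⊕1⊕1⊕0⊕0 = 1
s2 (pos 2,3,6,7,10,11,14,15): 0⊕1⊕0⊕1⊕1⊕1⊕0⊕0 = 0
s4 (pos 4,5,6,7,12,13,14,15): 0⊕1⊕0⊕1⊕1⊕0⊕0⊕0 = 1
s8 (pos 8,9,10,11,12,13,14,15): 0⊕1⊕1⊕1⊕1⊕0⊕0⊕0 = 0
Syndrome s8…s1 = 0101 → error at position 5.
Flip position 5: 001010101111000 → 001000101111000
Read data bits from positions 3,5,6,7,9,10,11,12,13,14,15: 10011111000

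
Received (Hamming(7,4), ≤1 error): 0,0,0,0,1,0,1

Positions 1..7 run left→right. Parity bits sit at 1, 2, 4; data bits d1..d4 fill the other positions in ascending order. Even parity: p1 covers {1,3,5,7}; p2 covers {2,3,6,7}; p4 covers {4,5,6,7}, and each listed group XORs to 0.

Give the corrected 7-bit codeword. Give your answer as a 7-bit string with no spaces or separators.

0100101

s1 (pos 1,3,5,7): 0⊕0⊕1⊕1 = 0
s2 (pos 2,3,6,7): 0⊕0⊕0⊕1 = 1
s4 (pos 4,5,6,7): 0⊕1⊕0⊕1 = 0
Syndrome s4…s1 = 010 → error at position 2.
Flip position 2: 0000101 → 0100101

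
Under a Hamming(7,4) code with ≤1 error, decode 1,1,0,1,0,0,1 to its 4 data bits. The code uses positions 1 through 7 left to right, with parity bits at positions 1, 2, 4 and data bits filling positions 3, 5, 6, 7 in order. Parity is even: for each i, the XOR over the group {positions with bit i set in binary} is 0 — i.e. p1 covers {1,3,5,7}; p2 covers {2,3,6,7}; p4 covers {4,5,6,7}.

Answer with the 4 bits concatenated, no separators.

0001

s1 (pos 1,3,5,7): 1⊕0⊕0⊕1 = 0
s2 (pos 2,3,6,7): 1⊕0⊕0⊕1 = 0
s4 (pos 4,5,6,7): 1⊕0⊕0⊕1 = 0
Syndrome s4…s1 = 000 → no error.
Read data bits from positions 3,5,6,7: 0001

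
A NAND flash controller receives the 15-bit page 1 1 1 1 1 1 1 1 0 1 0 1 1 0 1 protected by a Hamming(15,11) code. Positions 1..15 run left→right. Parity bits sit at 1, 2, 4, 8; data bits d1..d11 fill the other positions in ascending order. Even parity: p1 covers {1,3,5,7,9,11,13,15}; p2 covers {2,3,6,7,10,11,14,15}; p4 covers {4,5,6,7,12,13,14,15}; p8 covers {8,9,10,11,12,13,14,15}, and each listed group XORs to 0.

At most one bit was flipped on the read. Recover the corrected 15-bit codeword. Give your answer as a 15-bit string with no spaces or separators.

111111110100101

s1 (pos 1,3,5,7,9,11,13,15): 1⊕1⊕1⊕1⊕0⊕0⊕1⊕1 = 0
s2 (pos 2,3,6,7,10,11,14,15): 1⊕1⊕1⊕1⊕1⊕0⊕0⊕1 = 0
s4 (pos 4,5,6,7,12,13,14,15): 1⊕1⊕1⊕1⊕1⊕1⊕0⊕1 = 1
s8 (pos 8,9,10,11,12,13,14,15): 1⊕0⊕1⊕0⊕1⊕1⊕0⊕1 = 1
Syndrome s8…s1 = 1100 → error at position 12.
Flip position 12: 111111110101101 → 111111110100101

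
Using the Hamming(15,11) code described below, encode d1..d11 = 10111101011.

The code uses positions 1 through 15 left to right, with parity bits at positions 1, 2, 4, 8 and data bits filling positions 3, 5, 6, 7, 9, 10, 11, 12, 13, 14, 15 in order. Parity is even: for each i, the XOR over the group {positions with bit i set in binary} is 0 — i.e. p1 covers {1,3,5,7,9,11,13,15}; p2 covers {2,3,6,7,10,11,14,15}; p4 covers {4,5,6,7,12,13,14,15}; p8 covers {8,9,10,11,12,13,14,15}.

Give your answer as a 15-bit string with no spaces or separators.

001101111101011

Place data at non-parity positions: p1 p2 1 p4 0 1 1 p8 1 1 0 1 0 1 1
p1 (pos 1,3,5,7,9,11,13,15): XOR of data positions = 1⊕0⊕1⊕1⊕0⊕0⊕1 = 0
p2 (pos 2,3,6,7,10,11,14,15): XOR of data positions = 1⊕1⊕1⊕1⊕0⊕1⊕1 = 0
p4 (pos 4,5,6,7,12,13,14,15): XOR of data positions = 0⊕1⊕1⊕1⊕0⊕1⊕1 = 1
p8 (pos 8,9,10,11,12,13,14,15): XOR of data positions = 1⊕1⊕0⊕1⊕0⊕1⊕1 = 1
Codeword: 001101111101011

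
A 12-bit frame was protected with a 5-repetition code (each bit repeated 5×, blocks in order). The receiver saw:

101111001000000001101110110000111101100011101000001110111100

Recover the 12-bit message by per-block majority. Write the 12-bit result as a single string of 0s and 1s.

100010101011

Block 1 (10111): 4 ones → 1
Block 2 (10010): 2 ones → 0
Block 3 (00000): 0 ones → 0
Block 4 (00110): 2 ones → 0
Block 5 (11101): 4 ones → 1
Block 6 (10000): 1 one → 0
Block 7 (11110): 4 ones → 1
Block 8 (11000): 2 ones → 0
Block 9 (11101): 4 ones → 1
Block 10 (00000): 0 ones → 0
Block 11 (11101): 4 ones → 1
Block 12 (11100): 3 ones → 1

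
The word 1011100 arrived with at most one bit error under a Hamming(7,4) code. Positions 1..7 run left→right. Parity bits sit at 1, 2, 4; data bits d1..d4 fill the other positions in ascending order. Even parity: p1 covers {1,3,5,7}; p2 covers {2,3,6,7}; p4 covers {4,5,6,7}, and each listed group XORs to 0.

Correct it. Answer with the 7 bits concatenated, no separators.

1001100

s1 (pos 1,3,5,7): 1⊕1⊕1⊕0 = 1
s2 (pos 2,3,6,7): 0⊕1⊕0⊕0 = 1
s4 (pos 4,5,6,7): 1⊕1⊕0⊕0 = 0
Syndrome s4…s1 = 011 → error at position 3.
Flip position 3: 1011100 → 1001100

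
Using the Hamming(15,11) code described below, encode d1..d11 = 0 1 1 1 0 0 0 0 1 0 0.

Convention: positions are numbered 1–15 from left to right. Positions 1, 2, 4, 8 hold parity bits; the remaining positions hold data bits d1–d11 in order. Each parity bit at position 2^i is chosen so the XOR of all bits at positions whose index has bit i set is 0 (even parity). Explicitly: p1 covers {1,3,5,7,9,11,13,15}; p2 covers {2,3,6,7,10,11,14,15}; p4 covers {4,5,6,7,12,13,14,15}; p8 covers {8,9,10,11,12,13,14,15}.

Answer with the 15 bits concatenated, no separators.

Place data at non-parity positions: p1 p2 0 p4 1 1 1 p8 0 0 0 0 1 0 0
p1 (pos 1,3,5,7,9,11,13,15): XOR of data positions = 0⊕1⊕1⊕0⊕0⊕1⊕0 = 1
p2 (pos 2,3,6,7,10,11,14,15): XOR of data positions = 0⊕1⊕1⊕0⊕0⊕0⊕0 = 0
p4 (pos 4,5,6,7,12,13,14,15): XOR of data positions = 1⊕1⊕1⊕0⊕1⊕0⊕0 = 0
p8 (pos 8,9,10,11,12,13,14,15): XOR of data positions = 0⊕0⊕0⊕0⊕1⊕0⊕0 = 1
Codeword: 100011110000100

100011110000100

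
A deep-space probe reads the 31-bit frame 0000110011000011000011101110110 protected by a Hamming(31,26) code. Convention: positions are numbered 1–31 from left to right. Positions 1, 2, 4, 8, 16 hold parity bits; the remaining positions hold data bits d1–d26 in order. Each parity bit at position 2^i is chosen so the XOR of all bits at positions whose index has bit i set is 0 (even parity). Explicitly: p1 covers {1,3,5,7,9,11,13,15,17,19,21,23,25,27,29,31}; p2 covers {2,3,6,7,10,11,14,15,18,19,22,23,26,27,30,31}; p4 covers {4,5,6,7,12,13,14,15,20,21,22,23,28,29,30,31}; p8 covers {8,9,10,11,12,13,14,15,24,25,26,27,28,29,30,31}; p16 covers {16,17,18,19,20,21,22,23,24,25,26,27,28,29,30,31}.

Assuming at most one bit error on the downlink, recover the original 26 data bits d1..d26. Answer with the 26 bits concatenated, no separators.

s1 (pos 1,3,5,7,9,11,13,15,17,19,21,23,25,27,29,31): 0⊕0⊕1⊕0⊕1⊕0⊕0⊕1⊕0⊕0⊕1⊕1⊕1⊕1⊕1⊕0 = 0
s2 (pos 2,3,6,7,10,11,14,15,18,19,22,23,26,27,30,31): 0⊕0⊕1⊕0⊕1⊕0⊕0⊕1⊕0⊕0⊕1⊕1⊕1⊕1⊕1⊕0 = 0
s4 (pos 4,5,6,7,12,13,14,15,20,21,22,23,28,29,30,31): 0⊕1⊕1⊕0⊕0⊕0⊕0⊕1⊕0⊕1⊕1⊕1⊕0⊕1⊕1⊕0 = 0
s8 (pos 8,9,10,11,12,13,14,15,24,25,26,27,28,29,30,31): 0⊕1⊕1⊕0⊕0⊕0⊕0⊕1⊕0⊕1⊕1⊕1⊕0⊕1⊕1⊕0 = 0
s16 (pos 16,17,18,19,20,21,22,23,24,25,26,27,28,29,30,31): 1⊕0⊕0⊕0⊕0⊕1⊕1⊕1⊕0⊕1⊕1⊕1⊕0⊕1⊕1⊕0 = 1
Syndrome s16…s1 = 10000 → error at position 16.
Flip position 16: 0000110011000011000011101110110 → 0000110011000010000011101110110
Read data bits from positions 3,5,6,7,9,10,11,12,13,14,15,17,18,19,20,21,22,23,24,25,26,27,28,29,30,31: 01101100001000011101110110

01101100001000011101110110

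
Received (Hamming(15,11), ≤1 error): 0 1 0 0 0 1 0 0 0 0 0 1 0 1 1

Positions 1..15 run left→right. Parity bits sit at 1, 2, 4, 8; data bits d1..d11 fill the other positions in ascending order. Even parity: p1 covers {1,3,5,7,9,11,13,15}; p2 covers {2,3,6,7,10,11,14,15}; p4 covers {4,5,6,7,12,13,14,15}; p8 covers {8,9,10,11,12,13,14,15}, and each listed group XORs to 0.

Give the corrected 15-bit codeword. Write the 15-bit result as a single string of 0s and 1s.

010001001001011

s1 (pos 1,3,5,7,9,11,13,15): 0⊕0⊕0⊕0⊕0⊕0⊕0⊕1 = 1
s2 (pos 2,3,6,7,10,11,14,15): 1⊕0⊕1⊕0⊕0⊕0⊕1⊕1 = 0
s4 (pos 4,5,6,7,12,13,14,15): 0⊕0⊕1⊕0⊕1⊕0⊕1⊕1 = 0
s8 (pos 8,9,10,11,12,13,14,15): 0⊕0⊕0⊕0⊕1⊕0⊕1⊕1 = 1
Syndrome s8…s1 = 1001 → error at position 9.
Flip position 9: 010001000001011 → 010001001001011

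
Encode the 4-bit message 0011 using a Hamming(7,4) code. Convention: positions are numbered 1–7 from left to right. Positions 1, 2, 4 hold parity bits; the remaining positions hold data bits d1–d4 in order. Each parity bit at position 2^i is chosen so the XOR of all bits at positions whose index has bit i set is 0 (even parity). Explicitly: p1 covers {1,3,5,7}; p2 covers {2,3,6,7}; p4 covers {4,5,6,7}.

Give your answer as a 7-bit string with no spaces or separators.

1000011

Place data at non-parity positions: p1 p2 0 p4 0 1 1
p1 (pos 1,3,5,7): XOR of data positions = 0⊕0⊕1 = 1
p2 (pos 2,3,6,7): XOR of data positions = 0⊕1⊕1 = 0
p4 (pos 4,5,6,7): XOR of data positions = 0⊕1⊕1 = 0
Codeword: 1000011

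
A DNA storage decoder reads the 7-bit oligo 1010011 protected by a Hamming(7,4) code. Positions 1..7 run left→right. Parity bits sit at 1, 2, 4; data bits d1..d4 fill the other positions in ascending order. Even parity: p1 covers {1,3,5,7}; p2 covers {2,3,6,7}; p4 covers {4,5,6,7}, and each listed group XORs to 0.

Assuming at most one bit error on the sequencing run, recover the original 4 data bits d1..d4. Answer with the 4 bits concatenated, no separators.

s1 (pos 1,3,5,7): 1⊕1⊕0⊕1 = 1
s2 (pos 2,3,6,7): 0⊕1⊕1⊕1 = 1
s4 (pos 4,5,6,7): 0⊕0⊕1⊕1 = 0
Syndrome s4…s1 = 011 → error at position 3.
Flip position 3: 1010011 → 1000011
Read data bits from positions 3,5,6,7: 0011

0011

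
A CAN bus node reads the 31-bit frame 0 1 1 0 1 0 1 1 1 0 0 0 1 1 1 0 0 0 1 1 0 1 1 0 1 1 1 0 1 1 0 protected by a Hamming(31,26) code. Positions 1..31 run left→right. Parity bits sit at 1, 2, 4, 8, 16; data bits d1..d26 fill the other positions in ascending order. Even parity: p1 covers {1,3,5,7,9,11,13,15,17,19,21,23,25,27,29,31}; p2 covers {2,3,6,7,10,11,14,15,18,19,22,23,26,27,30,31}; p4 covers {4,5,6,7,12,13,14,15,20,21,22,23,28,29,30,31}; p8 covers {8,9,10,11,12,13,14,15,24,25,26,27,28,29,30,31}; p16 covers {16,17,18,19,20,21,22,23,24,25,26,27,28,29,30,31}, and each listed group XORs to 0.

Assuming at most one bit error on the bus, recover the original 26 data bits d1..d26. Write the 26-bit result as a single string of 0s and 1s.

11011000111000101101110110

s1 (pos 1,3,5,7,9,11,13,15,17,19,21,23,25,27,29,31): 0⊕1⊕1⊕1⊕1⊕0⊕1⊕1⊕0⊕1⊕0⊕1⊕1⊕1⊕1⊕0 = 1
s2 (pos 2,3,6,7,10,11,14,15,18,19,22,23,26,27,30,31): 1⊕1⊕0⊕1⊕0⊕0⊕1⊕1⊕0⊕1⊕1⊕1⊕1⊕1⊕1⊕0 = 1
s4 (pos 4,5,6,7,12,13,14,15,20,21,22,23,28,29,30,31): 0⊕1⊕0⊕1⊕0⊕1⊕1⊕1⊕1⊕0⊕1⊕1⊕0⊕1⊕1⊕0 = 0
s8 (pos 8,9,10,11,12,13,14,15,24,25,26,27,28,29,30,31): 1⊕1⊕0⊕0⊕0⊕1⊕1⊕1⊕0⊕1⊕1⊕1⊕0⊕1⊕1⊕0 = 0
s16 (pos 16,17,18,19,20,21,22,23,24,25,26,27,28,29,30,31): 0⊕0⊕0⊕1⊕1⊕0⊕1⊕1⊕0⊕1⊕1⊕1⊕0⊕1⊕1⊕0 = 1
Syndrome s16…s1 = 10011 → error at position 19.
Flip position 19: 0110101110001110001101101110110 → 0110101110001110000101101110110
Read data bits from positions 3,5,6,7,9,10,11,12,13,14,15,17,18,19,20,21,22,23,24,25,26,27,28,29,30,31: 11011000111000101101110110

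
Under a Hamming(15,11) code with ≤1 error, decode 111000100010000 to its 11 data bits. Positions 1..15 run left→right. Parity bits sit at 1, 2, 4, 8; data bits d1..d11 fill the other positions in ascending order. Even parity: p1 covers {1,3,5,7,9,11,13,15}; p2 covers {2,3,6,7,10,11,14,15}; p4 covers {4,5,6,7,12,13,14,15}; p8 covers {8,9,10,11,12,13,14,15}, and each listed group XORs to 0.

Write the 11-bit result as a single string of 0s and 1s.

10010011000

s1 (pos 1,3,5,7,9,11,13,15): 1⊕1⊕0⊕1⊕0⊕1⊕0⊕0 = 0
s2 (pos 2,3,6,7,10,11,14,15): 1⊕1⊕0⊕1⊕0⊕1⊕0⊕0 = 0
s4 (pos 4,5,6,7,12,13,14,15): 0⊕0⊕0⊕1⊕0⊕0⊕0⊕0 = 1
s8 (pos 8,9,10,11,12,13,14,15): 0⊕0⊕0⊕1⊕0⊕0⊕0⊕0 = 1
Syndrome s8…s1 = 1100 → error at position 12.
Flip position 12: 111000100010000 → 111000100011000
Read data bits from positions 3,5,6,7,9,10,11,12,13,14,15: 10010011000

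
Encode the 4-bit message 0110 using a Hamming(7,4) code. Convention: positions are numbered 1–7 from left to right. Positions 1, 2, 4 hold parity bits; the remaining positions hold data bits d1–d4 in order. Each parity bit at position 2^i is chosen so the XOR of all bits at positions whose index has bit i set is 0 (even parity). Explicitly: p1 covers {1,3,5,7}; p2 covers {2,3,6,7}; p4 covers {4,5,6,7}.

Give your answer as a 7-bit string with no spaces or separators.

1100110

Place data at non-parity positions: p1 p2 0 p4 1 1 0
p1 (pos 1,3,5,7): XOR of data positions = 0⊕1⊕0 = 1
p2 (pos 2,3,6,7): XOR of data positions = 0⊕1⊕0 = 1
p4 (pos 4,5,6,7): XOR of data positions = 1⊕1⊕0 = 0
Codeword: 1100110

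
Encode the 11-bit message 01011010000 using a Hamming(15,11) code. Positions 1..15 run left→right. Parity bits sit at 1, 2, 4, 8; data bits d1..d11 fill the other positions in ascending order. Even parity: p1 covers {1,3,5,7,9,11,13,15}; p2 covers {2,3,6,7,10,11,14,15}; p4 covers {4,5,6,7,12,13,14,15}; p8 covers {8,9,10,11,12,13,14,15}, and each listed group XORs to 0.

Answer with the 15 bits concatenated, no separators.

000010101010000

Place data at non-parity positions: p1 p2 0 p4 1 0 1 p8 1 0 1 0 0 0 0
p1 (pos 1,3,5,7,9,11,13,15): XOR of data positions = 0⊕1⊕1⊕1⊕1⊕0⊕0 = 0
p2 (pos 2,3,6,7,10,11,14,15): XOR of data positions = 0⊕0⊕1⊕0⊕1⊕0⊕0 = 0
p4 (pos 4,5,6,7,12,13,14,15): XOR of data positions = 1⊕0⊕1⊕0⊕0⊕0⊕0 = 0
p8 (pos 8,9,10,11,12,13,14,15): XOR of data positions = 1⊕0⊕1⊕0⊕0⊕0⊕0 = 0
Codeword: 000010101010000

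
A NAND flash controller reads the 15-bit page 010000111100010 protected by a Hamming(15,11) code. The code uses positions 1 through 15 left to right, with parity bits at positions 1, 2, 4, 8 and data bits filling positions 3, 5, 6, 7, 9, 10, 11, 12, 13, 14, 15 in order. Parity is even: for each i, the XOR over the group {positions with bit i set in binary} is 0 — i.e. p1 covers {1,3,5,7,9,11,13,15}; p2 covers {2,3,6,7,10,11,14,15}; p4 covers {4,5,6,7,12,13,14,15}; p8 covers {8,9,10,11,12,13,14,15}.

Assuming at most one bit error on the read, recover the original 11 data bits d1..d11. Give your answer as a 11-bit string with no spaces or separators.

00011100010

s1 (pos 1,3,5,7,9,11,13,15): 0⊕0⊕0⊕1⊕1⊕0⊕0⊕0 = 0
s2 (pos 2,3,6,7,10,11,14,15): 1⊕0⊕0⊕1⊕1⊕0⊕1⊕0 = 0
s4 (pos 4,5,6,7,12,13,14,15): 0⊕0⊕0⊕1⊕0⊕0⊕1⊕0 = 0
s8 (pos 8,9,10,11,12,13,14,15): 1⊕1⊕1⊕0⊕0⊕0⊕1⊕0 = 0
Syndrome s8…s1 = 0000 → no error.
Read data bits from positions 3,5,6,7,9,10,11,12,13,14,15: 00011100010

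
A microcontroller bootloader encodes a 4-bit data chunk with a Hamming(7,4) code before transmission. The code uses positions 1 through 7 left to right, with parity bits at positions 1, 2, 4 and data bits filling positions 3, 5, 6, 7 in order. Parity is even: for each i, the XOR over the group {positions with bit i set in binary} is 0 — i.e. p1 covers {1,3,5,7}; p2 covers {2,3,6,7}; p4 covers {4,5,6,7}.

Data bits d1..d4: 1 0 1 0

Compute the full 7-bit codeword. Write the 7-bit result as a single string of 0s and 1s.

Place data at non-parity positions: p1 p2 1 p4 0 1 0
p1 (pos 1,3,5,7): XOR of data positions = 1⊕0⊕0 = 1
p2 (pos 2,3,6,7): XOR of data positions = 1⊕1⊕0 = 0
p4 (pos 4,5,6,7): XOR of data positions = 0⊕1⊕0 = 1
Codeword: 1011010

1011010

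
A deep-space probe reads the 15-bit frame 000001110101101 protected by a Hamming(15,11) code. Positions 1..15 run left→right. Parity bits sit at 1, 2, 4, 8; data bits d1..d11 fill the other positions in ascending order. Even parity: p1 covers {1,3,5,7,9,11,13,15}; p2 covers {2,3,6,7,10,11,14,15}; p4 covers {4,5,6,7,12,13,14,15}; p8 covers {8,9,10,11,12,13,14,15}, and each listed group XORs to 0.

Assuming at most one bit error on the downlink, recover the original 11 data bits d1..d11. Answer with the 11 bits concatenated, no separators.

s1 (pos 1,3,5,7,9,11,13,15): 0⊕0⊕0⊕1⊕0⊕0⊕1⊕1 = 1
s2 (pos 2,3,6,7,10,11,14,15): 0⊕0⊕1⊕1⊕1⊕0⊕0⊕1 = 0
s4 (pos 4,5,6,7,12,13,14,15): 0⊕0⊕1⊕1⊕1⊕1⊕0⊕1 = 1
s8 (pos 8,9,10,11,12,13,14,15): 1⊕0⊕1⊕0⊕1⊕1⊕0⊕1 = 1
Syndrome s8…s1 = 1101 → error at position 13.
Flip position 13: 000001110101101 → 000001110101001
Read data bits from positions 3,5,6,7,9,10,11,12,13,14,15: 00110101001

00110101001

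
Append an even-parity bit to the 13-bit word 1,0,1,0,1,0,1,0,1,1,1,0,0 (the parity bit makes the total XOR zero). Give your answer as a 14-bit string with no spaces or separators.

XOR of the 13 data bits: 1⊕0⊕1⊕0⊕1⊕0⊕1⊕0⊕1⊕1⊕1⊕0⊕0 = 1
Parity bit = 1 (so all 14 bits XOR to 0).

10101010111001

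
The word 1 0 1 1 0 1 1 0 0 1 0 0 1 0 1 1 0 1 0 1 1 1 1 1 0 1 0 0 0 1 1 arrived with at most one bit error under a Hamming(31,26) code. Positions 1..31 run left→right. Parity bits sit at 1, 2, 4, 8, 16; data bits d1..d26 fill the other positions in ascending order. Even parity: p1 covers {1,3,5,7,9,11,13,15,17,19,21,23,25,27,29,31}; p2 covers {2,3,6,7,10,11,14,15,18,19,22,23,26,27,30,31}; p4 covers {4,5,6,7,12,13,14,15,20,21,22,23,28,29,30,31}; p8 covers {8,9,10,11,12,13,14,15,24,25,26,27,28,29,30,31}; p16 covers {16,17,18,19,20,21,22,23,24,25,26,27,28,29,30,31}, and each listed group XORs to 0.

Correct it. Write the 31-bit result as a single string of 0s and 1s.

1011011001001111010111110100011

s1 (pos 1,3,5,7,9,11,13,15,17,19,21,23,25,27,29,31): 1⊕1⊕0⊕1⊕0⊕0⊕1⊕1⊕0⊕0⊕1⊕1⊕0⊕0⊕0⊕1 = 0
s2 (pos 2,3,6,7,10,11,14,15,18,19,22,23,26,27,30,31): 0⊕1⊕1⊕1⊕1⊕0⊕0⊕1⊕1⊕0⊕1⊕1⊕1⊕0⊕1⊕1 = 1
s4 (pos 4,5,6,7,12,13,14,15,20,21,22,23,28,29,30,31): 1⊕0⊕1⊕1⊕0⊕1⊕0⊕1⊕1⊕1⊕1⊕1⊕0⊕0⊕1⊕1 = 1
s8 (pos 8,9,10,11,12,13,14,15,24,25,26,27,28,29,30,31): 0⊕0⊕1⊕0⊕0⊕1⊕0⊕1⊕1⊕0⊕1⊕0⊕0⊕0⊕1⊕1 = 1
s16 (pos 16,17,18,19,20,21,22,23,24,25,26,27,28,29,30,31): 1⊕0⊕1⊕0⊕1⊕1⊕1⊕1⊕1⊕0⊕1⊕0⊕0⊕0⊕1⊕1 = 0
Syndrome s16…s1 = 01110 → error at position 14.
Flip position 14: 1011011001001011010111110100011 → 1011011001001111010111110100011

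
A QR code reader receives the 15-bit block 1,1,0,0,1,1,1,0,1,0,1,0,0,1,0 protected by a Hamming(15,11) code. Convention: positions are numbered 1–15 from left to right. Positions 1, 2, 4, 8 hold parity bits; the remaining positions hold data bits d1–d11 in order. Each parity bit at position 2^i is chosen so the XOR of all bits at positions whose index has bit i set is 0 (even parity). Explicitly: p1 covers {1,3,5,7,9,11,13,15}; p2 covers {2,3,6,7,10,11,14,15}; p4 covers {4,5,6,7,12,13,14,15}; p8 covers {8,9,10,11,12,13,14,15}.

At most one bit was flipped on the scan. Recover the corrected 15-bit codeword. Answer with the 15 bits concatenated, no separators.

s1 (pos 1,3,5,7,9,11,13,15): 1⊕0⊕1⊕1⊕1⊕1⊕0⊕0 = 1
s2 (pos 2,3,6,7,10,11,14,15): 1⊕0⊕1⊕1⊕0⊕1⊕1⊕0 = 1
s4 (pos 4,5,6,7,12,13,14,15): 0⊕1⊕1⊕1⊕0⊕0⊕1⊕0 = 0
s8 (pos 8,9,10,11,12,13,14,15): 0⊕1⊕0⊕1⊕0⊕0⊕1⊕0 = 1
Syndrome s8…s1 = 1011 → error at position 11.
Flip position 11: 110011101010010 → 110011101000010

110011101000010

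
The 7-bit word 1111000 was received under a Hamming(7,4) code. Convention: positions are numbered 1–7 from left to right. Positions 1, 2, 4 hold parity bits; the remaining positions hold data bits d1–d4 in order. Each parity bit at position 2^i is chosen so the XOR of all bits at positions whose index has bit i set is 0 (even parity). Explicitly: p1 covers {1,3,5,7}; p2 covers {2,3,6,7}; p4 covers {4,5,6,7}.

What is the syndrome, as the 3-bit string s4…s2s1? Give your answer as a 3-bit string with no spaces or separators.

s1 (pos 1,3,5,7): 1⊕1⊕0⊕0 = 0
s2 (pos 2,3,6,7): 1⊕1⊕0⊕0 = 0
s4 (pos 4,5,6,7): 1⊕0⊕0⊕0 = 1
Syndrome s4…s1 = 100 → error at position 4.

100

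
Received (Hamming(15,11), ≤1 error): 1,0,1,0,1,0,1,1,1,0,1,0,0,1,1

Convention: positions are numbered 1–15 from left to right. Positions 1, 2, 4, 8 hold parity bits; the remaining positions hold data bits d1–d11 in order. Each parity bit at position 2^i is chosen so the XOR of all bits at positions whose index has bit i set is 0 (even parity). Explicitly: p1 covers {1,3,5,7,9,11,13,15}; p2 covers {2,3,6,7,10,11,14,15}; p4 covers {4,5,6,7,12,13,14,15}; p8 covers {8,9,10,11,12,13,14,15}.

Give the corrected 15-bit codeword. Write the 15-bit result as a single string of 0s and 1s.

101010111000011

s1 (pos 1,3,5,7,9,11,13,15): 1⊕1⊕1⊕1⊕1⊕1⊕0⊕1 = 1
s2 (pos 2,3,6,7,10,11,14,15): 0⊕1⊕0⊕1⊕0⊕1⊕1⊕1 = 1
s4 (pos 4,5,6,7,12,13,14,15): 0⊕1⊕0⊕1⊕0⊕0⊕1⊕1 = 0
s8 (pos 8,9,10,11,12,13,14,15): 1⊕1⊕0⊕1⊕0⊕0⊕1⊕1 = 1
Syndrome s8…s1 = 1011 → error at position 11.
Flip position 11: 101010111010011 → 101010111000011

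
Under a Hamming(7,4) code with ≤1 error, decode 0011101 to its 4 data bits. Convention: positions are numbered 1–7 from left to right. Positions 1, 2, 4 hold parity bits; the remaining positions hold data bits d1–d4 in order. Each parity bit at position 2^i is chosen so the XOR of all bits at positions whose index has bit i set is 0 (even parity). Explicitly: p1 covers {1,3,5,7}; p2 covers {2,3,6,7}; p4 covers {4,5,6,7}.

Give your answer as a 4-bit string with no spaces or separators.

s1 (pos 1,3,5,7): 0⊕1⊕1⊕1 = 1
s2 (pos 2,3,6,7): 0⊕1⊕0⊕1 = 0
s4 (pos 4,5,6,7): 1⊕1⊕0⊕1 = 1
Syndrome s4…s1 = 101 → error at position 5.
Flip position 5: 0011101 → 0011001
Read data bits from positions 3,5,6,7: 1001

1001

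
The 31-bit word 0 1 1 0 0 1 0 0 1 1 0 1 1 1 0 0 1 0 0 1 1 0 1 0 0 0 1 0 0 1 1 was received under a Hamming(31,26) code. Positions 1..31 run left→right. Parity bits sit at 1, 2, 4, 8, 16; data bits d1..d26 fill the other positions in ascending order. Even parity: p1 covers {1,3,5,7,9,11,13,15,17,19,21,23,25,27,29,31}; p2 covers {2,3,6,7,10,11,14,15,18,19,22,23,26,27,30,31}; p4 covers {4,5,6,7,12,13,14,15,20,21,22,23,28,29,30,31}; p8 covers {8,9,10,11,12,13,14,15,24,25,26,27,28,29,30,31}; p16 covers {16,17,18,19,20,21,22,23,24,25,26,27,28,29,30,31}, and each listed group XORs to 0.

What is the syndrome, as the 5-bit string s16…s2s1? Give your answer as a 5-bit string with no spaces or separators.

s1 (pos 1,3,5,7,9,11,13,15,17,19,21,23,25,27,29,31): 0⊕1⊕0⊕0⊕1⊕0⊕1⊕0⊕1⊕0⊕1⊕1⊕0⊕1⊕0⊕1 = 0
s2 (pos 2,3,6,7,10,11,14,15,18,19,22,23,26,27,30,31): 1⊕1⊕1⊕0⊕1⊕0⊕1⊕0⊕0⊕0⊕0⊕1⊕0⊕1⊕1⊕1 = 1
s4 (pos 4,5,6,7,12,13,14,15,20,21,22,23,28,29,30,31): 0⊕0⊕1⊕0⊕1⊕1⊕1⊕0⊕1⊕1⊕0⊕1⊕0⊕0⊕1⊕1 = 1
s8 (pos 8,9,10,11,12,13,14,15,24,25,26,27,28,29,30,31): 0⊕1⊕1⊕0⊕1⊕1⊕1⊕0⊕0⊕0⊕0⊕1⊕0⊕0⊕1⊕1 = 0
s16 (pos 16,17,18,19,20,21,22,23,24,25,26,27,28,29,30,31): 0⊕1⊕0⊕0⊕1⊕1⊕0⊕1⊕0⊕0⊕0⊕1⊕0⊕0⊕1⊕1 = 1
Syndrome s16…s1 = 10110 → error at position 22.

10110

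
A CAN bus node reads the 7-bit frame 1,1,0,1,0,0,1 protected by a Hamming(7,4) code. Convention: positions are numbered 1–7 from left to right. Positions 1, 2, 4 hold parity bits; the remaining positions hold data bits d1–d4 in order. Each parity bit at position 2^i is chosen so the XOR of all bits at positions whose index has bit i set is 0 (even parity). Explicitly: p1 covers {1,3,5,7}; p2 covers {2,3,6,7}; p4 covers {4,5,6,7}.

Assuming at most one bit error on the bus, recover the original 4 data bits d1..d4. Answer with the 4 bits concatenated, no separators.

s1 (pos 1,3,5,7): 1⊕0⊕0⊕1 = 0
s2 (pos 2,3,6,7): 1⊕0⊕0⊕1 = 0
s4 (pos 4,5,6,7): 1⊕0⊕0⊕1 = 0
Syndrome s4…s1 = 000 → no error.
Read data bits from positions 3,5,6,7: 0001

0001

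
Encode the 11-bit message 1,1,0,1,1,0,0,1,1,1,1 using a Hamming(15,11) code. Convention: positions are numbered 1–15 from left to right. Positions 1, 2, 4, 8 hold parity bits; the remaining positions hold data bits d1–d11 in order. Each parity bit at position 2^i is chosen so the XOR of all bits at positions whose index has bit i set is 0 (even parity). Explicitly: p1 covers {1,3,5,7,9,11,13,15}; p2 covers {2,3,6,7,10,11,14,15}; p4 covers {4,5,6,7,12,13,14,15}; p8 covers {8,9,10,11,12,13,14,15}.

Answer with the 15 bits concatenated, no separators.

Place data at non-parity positions: p1 p2 1 p4 1 0 1 p8 1 0 0 1 1 1 1
p1 (pos 1,3,5,7,9,11,13,15): XOR of data positions = 1⊕1⊕1⊕1⊕0⊕1⊕1 = 0
p2 (pos 2,3,6,7,10,11,14,15): XOR of data positions = 1⊕0⊕1⊕0⊕0⊕1⊕1 = 0
p4 (pos 4,5,6,7,12,13,14,15): XOR of data positions = 1⊕0⊕1⊕1⊕1⊕1⊕1 = 0
p8 (pos 8,9,10,11,12,13,14,15): XOR of data positions = 1⊕0⊕0⊕1⊕1⊕1⊕1 = 1
Codeword: 001010111001111

001010111001111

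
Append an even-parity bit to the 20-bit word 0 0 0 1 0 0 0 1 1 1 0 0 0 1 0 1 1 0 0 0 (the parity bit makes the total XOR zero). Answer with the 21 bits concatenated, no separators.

XOR of the 20 data bits: 0⊕0⊕0⊕1⊕0⊕0⊕0⊕1⊕1⊕1⊕0⊕0⊕0⊕1⊕0⊕1⊕1⊕0⊕0⊕0 = 1
Parity bit = 1 (so all 21 bits XOR to 0).

000100011100010110001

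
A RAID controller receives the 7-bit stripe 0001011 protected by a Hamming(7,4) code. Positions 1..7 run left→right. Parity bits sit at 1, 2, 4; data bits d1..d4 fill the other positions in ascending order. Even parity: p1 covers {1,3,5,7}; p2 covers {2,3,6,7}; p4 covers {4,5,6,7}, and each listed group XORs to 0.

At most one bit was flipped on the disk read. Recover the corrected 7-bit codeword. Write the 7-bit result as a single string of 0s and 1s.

0001111

s1 (pos 1,3,5,7): 0⊕0⊕0⊕1 = 1
s2 (pos 2,3,6,7): 0⊕0⊕1⊕1 = 0
s4 (pos 4,5,6,7): 1⊕0⊕1⊕1 = 1
Syndrome s4…s1 = 101 → error at position 5.
Flip position 5: 0001011 → 0001111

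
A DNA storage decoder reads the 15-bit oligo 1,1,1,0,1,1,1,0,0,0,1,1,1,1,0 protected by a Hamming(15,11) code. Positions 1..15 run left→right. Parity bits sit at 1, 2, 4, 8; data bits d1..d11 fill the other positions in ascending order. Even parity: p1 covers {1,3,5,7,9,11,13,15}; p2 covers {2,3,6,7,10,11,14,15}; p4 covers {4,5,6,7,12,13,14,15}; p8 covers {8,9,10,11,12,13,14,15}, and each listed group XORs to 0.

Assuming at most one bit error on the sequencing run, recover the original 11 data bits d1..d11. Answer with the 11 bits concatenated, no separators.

11110011110

s1 (pos 1,3,5,7,9,11,13,15): 1⊕1⊕1⊕1⊕0⊕1⊕1⊕0 = 0
s2 (pos 2,3,6,7,10,11,14,15): 1⊕1⊕1⊕1⊕0⊕1⊕1⊕0 = 0
s4 (pos 4,5,6,7,12,13,14,15): 0⊕1⊕1⊕1⊕1⊕1⊕1⊕0 = 0
s8 (pos 8,9,10,11,12,13,14,15): 0⊕0⊕0⊕1⊕1⊕1⊕1⊕0 = 0
Syndrome s8…s1 = 0000 → no error.
Read data bits from positions 3,5,6,7,9,10,11,12,13,14,15: 11110011110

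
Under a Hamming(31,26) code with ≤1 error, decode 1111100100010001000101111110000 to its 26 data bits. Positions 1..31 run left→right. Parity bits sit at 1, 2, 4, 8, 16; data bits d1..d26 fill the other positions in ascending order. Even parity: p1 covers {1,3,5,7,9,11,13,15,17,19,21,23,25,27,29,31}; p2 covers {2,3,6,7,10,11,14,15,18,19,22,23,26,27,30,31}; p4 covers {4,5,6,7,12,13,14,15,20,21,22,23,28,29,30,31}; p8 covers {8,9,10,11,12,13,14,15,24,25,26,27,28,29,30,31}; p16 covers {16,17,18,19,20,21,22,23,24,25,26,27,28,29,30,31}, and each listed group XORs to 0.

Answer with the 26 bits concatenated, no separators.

s1 (pos 1,3,5,7,9,11,13,15,17,19,21,23,25,27,29,31): 1⊕1⊕1⊕0⊕0⊕0⊕0⊕0⊕0⊕0⊕0⊕1⊕1⊕1⊕0⊕0 = 0
s2 (pos 2,3,6,7,10,11,14,15,18,19,22,23,26,27,30,31): 1⊕1⊕0⊕0⊕0⊕0⊕0⊕0⊕0⊕0⊕1⊕1⊕1⊕1⊕0⊕0 = 0
s4 (pos 4,5,6,7,12,13,14,15,20,21,22,23,28,29,30,31): 1⊕1⊕0⊕0⊕1⊕0⊕0⊕0⊕1⊕0⊕1⊕1⊕0⊕0⊕0⊕0 = 0
s8 (pos 8,9,10,11,12,13,14,15,24,25,26,27,28,29,30,31): 1⊕0⊕0⊕0⊕1⊕0⊕0⊕0⊕1⊕1⊕1⊕1⊕0⊕0⊕0⊕0 = 0
s16 (pos 16,17,18,19,20,21,22,23,24,25,26,27,28,29,30,31): 1⊕0⊕0⊕0⊕1⊕0⊕1⊕1⊕1⊕1⊕1⊕1⊕0⊕0⊕0⊕0 = 0
Syndrome s16…s1 = 00000 → no error.
Read data bits from positions 3,5,6,7,9,10,11,12,13,14,15,17,18,19,20,21,22,23,24,25,26,27,28,29,30,31: 11000001000000101111110000

11000001000000101111110000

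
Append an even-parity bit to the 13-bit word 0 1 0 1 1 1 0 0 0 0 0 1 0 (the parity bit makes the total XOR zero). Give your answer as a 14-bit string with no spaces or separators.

XOR of the 13 data bits: 0⊕1⊕0⊕1⊕1⊕1⊕0⊕0⊕0⊕0⊕0⊕1⊕0 = 1
Parity bit = 1 (so all 14 bits XOR to 0).

01011100000101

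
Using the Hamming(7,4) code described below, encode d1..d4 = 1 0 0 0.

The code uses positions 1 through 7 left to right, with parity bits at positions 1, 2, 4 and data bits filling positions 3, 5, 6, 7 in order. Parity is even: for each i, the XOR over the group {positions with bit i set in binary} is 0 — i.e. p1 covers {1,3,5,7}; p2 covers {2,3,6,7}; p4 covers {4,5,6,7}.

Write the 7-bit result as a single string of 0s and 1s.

Place data at non-parity positions: p1 p2 1 p4 0 0 0
p1 (pos 1,3,5,7): XOR of data positions = 1⊕0⊕0 = 1
p2 (pos 2,3,6,7): XOR of data positions = 1⊕0⊕0 = 1
p4 (pos 4,5,6,7): XOR of data positions = 0⊕0⊕0 = 0
Codeword: 1110000

1110000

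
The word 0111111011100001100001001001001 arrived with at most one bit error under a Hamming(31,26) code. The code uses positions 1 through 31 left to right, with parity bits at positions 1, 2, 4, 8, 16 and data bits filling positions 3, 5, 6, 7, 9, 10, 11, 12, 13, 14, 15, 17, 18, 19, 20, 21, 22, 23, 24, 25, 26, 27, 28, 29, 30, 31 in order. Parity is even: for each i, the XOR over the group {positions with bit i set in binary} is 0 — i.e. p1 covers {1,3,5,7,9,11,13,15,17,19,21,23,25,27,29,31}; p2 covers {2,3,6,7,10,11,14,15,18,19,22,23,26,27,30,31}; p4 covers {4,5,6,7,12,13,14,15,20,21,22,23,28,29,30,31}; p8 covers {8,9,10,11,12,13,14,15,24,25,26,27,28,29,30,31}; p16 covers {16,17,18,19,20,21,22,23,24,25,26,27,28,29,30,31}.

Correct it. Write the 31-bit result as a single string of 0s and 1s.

s1 (pos 1,3,5,7,9,11,13,15,17,19,21,23,25,27,29,31): 0⊕1⊕1⊕1⊕1⊕1⊕0⊕0⊕1⊕0⊕0⊕0⊕1⊕0⊕0⊕1 = 0
s2 (pos 2,3,6,7,10,11,14,15,18,19,22,23,26,27,30,31): 1⊕1⊕1⊕1⊕1⊕1⊕0⊕0⊕0⊕0⊕1⊕0⊕0⊕0⊕0⊕1 = 0
s4 (pos 4,5,6,7,12,13,14,15,20,21,22,23,28,29,30,31): 1⊕1⊕1⊕1⊕0⊕0⊕0⊕0⊕0⊕0⊕1⊕0⊕1⊕0⊕0⊕1 = 1
s8 (pos 8,9,10,11,12,13,14,15,24,25,26,27,28,29,30,31): 0⊕1⊕1⊕1⊕0⊕0⊕0⊕0⊕0⊕1⊕0⊕0⊕1⊕0⊕0⊕1 = 0
s16 (pos 16,17,18,19,20,21,22,23,24,25,26,27,28,29,30,31): 1⊕1⊕0⊕0⊕0⊕0⊕1⊕0⊕0⊕1⊕0⊕0⊕1⊕0⊕0⊕1 = 0
Syndrome s16…s1 = 00100 → error at position 4.
Flip position 4: 0111111011100001100001001001001 → 0110111011100001100001001001001

0110111011100001100001001001001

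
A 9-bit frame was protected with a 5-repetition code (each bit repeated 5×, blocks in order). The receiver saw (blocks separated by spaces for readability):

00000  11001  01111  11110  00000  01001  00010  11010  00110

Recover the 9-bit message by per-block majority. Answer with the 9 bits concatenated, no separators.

011100010

Block 1 (00000): 0 ones → 0
Block 2 (11001): 3 ones → 1
Block 3 (01111): 4 ones → 1
Block 4 (11110): 4 ones → 1
Block 5 (00000): 0 ones → 0
Block 6 (01001): 2 ones → 0
Block 7 (00010): 1 one → 0
Block 8 (11010): 3 ones → 1
Block 9 (00110): 2 ones → 0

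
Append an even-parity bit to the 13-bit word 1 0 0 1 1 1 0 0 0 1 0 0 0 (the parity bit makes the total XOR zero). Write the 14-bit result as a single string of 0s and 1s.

XOR of the 13 data bits: 1⊕0⊕0⊕1⊕1⊕1⊕0⊕0⊕0⊕1⊕0⊕0⊕0 = 1
Parity bit = 1 (so all 14 bits XOR to 0).

10011100010001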